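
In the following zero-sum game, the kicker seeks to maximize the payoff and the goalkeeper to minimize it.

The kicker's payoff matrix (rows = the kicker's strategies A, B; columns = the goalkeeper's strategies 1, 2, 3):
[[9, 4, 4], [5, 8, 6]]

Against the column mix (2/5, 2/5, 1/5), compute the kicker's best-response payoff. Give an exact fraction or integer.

A: (9)·(2/5) + (4)·(2/5) + (4)·(1/5) = 6.
B: (5)·(2/5) + (8)·(2/5) + (6)·(1/5) = 32/5.
The best pure response is B with expected payoff 32/5.

32/5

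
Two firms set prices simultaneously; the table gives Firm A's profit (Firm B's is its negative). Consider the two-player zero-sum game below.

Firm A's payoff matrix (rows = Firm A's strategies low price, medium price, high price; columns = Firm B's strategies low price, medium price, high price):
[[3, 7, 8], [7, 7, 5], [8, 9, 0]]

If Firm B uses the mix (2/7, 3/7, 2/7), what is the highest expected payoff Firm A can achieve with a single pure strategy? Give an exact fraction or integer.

low price: (3)·(2/7) + (7)·(3/7) + (8)·(2/7) = 43/7.
medium price: (7)·(2/7) + (7)·(3/7) + (5)·(2/7) = 45/7.
high price: (8)·(2/7) + (9)·(3/7) + (0)·(2/7) = 43/7.
The best pure response is medium price with expected payoff 45/7.

45/7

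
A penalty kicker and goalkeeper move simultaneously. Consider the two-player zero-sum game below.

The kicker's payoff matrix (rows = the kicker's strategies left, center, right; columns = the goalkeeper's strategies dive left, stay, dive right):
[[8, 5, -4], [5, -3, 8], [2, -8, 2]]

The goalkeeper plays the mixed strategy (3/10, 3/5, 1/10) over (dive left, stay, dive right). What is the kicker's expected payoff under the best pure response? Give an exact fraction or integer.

5

left: (8)·(3/10) + (5)·(3/5) + (-4)·(1/10) = 5.
center: (5)·(3/10) + (-3)·(3/5) + (8)·(1/10) = 1/2.
right: (2)·(3/10) + (-8)·(3/5) + (2)·(1/10) = -4.
The best pure response is left with expected payoff 5.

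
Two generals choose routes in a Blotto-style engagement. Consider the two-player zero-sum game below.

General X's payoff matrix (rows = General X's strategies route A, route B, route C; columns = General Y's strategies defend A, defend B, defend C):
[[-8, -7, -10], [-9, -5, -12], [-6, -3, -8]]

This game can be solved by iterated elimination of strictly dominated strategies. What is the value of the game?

Row route B is strictly dominated by row route C (-6>-9, -3>-5, -8>-12); eliminate route B.
Row route A is strictly dominated by row route C (-6>-8, -3>-7, -8>-10); eliminate route A.
Column defend A is strictly dominated by defend C for General Y (-8<-6); eliminate defend A.
Column defend B is strictly dominated by defend C for General Y (-8<-3); eliminate defend B.
Only (route C, defend C) remains, with payoff -8.

-8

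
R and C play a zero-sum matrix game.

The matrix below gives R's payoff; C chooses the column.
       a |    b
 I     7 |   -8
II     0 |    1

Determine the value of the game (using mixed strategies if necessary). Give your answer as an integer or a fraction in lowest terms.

Row minima are -8 and 0, so R's maximin is 0; column maxima are 7 and 1, so C's minimax is 1. These differ, so the equilibrium is in mixed strategies.
Let R play I with probability p. C is indifferent when 7p = −8p + (1−p), giving p = 1/16.
Let C play a with probability q. R is indifferent when 7q − 8(1−q) = (1−q), giving q = 9/16.
The value is 7·(9/16) + (-8)·(7/16) = 7/16.

7/16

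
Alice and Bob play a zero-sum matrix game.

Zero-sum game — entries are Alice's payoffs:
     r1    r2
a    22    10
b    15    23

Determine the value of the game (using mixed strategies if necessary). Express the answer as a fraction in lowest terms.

Row minima are 10 and 15, so Alice's maximin is 15; column maxima are 22 and 23, so Bob's minimax is 22. These differ, so the equilibrium is in mixed strategies.
Let Alice play a with probability p. Bob is indifferent when 22p + 15(1−p) = 10p + 23(1−p), giving p = 2/5.
Let Bob play r1 with probability q. Alice is indifferent when 22q + 10(1−q) = 15q + 23(1−q), giving q = 13/20.
The value is 22·(13/20) + (10)·(7/20) = 89/5.

89/5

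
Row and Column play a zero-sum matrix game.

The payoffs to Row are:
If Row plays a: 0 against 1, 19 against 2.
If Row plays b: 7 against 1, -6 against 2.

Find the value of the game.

133/32

Row minima are 0 and -6, so Row's maximin is 0; column maxima are 7 and 19, so Column's minimax is 7. These differ, so the equilibrium is in mixed strategies.
Let Row play a with probability p. Column is indifferent when 7(1−p) = 19p − 6(1−p), giving p = 13/32.
Let Column play 1 with probability q. Row is indifferent when 19(1−q) = 7q − 6(1−q), giving q = 25/32.
The value is 0·(25/32) + (19)·(7/32) = 133/32.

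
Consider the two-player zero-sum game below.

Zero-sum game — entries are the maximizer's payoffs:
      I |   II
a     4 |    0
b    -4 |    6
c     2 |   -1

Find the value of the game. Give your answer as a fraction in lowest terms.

12/7

Row c is strictly dominated by row a, so the maximizer never plays it.
The remaining 2×2 game on (a, b) × (I, II) has no saddle point. Let the maximizer play a with probability p; indifference gives 4p − 4(1−p) = 6(1−p), so p = 5/7.
Similarly the minimizer's optimal q on I is 3/7, and the value is 4·(3/7) + (0)·(4/7) = 12/7.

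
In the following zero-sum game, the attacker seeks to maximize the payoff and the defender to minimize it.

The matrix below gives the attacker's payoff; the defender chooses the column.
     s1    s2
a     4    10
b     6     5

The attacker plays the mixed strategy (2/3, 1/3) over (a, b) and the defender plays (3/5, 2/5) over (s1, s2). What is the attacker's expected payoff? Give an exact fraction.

Against (3/5, 2/5), each row's expected payoff is a: 32/5; b: 28/5.
Taking the (2/3, 1/3)-weighted average: (2/3)·(32/5) + (1/3)·(28/5) = 92/15.

92/15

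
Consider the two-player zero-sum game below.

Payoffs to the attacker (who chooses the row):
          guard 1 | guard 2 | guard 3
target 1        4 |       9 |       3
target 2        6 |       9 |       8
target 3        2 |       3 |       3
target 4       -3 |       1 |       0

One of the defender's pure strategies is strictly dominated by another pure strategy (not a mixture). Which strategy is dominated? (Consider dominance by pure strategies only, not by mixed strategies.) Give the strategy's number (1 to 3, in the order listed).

The defender prefers columns that give the attacker less. Compare guard 2 with guard 1: 4 < 9, 6 < 9, 2 < 3, -3 < 1.
So guard 1 strictly dominates guard 2 for the defender; guard 2 is strictly dominated.

2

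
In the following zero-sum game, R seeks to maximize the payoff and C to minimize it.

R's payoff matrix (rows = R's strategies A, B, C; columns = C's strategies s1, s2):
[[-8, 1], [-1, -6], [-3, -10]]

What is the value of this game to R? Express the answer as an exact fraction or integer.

Row C is strictly dominated by row B, so R never plays it.
The remaining 2×2 game on (A, B) × (s1, s2) has no saddle point. Let R play A with probability p; indifference gives −8p − (1−p) = p − 6(1−p), so p = 5/14.
Similarly C's optimal q on s1 is 1/2, and the value is -8·(1/2) + (1)·(1/2) = -7/2.

-7/2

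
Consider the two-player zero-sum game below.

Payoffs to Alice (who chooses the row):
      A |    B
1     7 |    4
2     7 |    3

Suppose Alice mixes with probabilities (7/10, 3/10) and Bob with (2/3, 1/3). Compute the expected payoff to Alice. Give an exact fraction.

59/10

Against (2/3, 1/3), each row's expected payoff is 1: 6; 2: 17/3.
Taking the (7/10, 3/10)-weighted average: (7/10)·(6) + (3/10)·(17/3) = 59/10.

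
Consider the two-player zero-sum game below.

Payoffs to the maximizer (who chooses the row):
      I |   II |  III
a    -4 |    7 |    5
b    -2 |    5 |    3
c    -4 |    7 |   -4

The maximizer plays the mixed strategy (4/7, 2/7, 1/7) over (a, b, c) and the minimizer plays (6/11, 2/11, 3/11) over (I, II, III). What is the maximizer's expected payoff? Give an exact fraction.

Against (6/11, 2/11, 3/11), each row's expected payoff is a: 5/11; b: 7/11; c: -2.
Taking the (4/7, 2/7, 1/7)-weighted average: (4/7)·(5/11) + (2/7)·(7/11) + (1/7)·(-2) = 12/77.

12/77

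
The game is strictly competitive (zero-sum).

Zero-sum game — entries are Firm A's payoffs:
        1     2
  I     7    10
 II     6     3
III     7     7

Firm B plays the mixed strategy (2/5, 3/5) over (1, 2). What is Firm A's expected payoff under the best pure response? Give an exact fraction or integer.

I: (7)·(2/5) + (10)·(3/5) = 44/5.
II: (6)·(2/5) + (3)·(3/5) = 21/5.
III: (7)·(2/5) + (7)·(3/5) = 7.
The best pure response is I with expected payoff 44/5.

44/5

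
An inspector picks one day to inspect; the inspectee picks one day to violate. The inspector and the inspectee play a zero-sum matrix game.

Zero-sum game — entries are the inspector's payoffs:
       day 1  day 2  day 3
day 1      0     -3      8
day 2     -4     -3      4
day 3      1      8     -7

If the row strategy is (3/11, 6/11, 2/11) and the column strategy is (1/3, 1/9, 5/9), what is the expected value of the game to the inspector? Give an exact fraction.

31/33

Against (1/3, 1/9, 5/9), each row's expected payoff is day 1: 37/9; day 2: 5/9; day 3: -8/3.
Taking the (3/11, 6/11, 2/11)-weighted average: (3/11)·(37/9) + (6/11)·(5/9) + (2/11)·(-8/3) = 31/33.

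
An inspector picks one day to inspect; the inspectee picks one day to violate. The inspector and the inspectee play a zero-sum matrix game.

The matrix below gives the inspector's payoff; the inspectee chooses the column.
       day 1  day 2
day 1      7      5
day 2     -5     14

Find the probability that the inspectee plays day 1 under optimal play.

3/7

Row minima are 5 and -5, so the inspector's maximin is 5; column maxima are 7 and 14, so the inspectee's minimax is 7. These differ, so the equilibrium is in mixed strategies.
Let the inspectee play day 1 with probability q. The inspector is indifferent when 7q + 5(1−q) = −5q + 14(1−q), giving q = 3/7.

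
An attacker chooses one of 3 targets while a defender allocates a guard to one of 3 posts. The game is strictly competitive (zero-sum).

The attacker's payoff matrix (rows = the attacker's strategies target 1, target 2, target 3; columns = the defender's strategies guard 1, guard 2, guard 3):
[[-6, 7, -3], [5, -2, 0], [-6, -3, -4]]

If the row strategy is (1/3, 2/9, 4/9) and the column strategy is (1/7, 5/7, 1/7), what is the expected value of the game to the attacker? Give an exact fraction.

-32/63

Against (1/7, 5/7, 1/7), each row's expected payoff is target 1: 26/7; target 2: -5/7; target 3: -25/7.
Taking the (1/3, 2/9, 4/9)-weighted average: (1/3)·(26/7) + (2/9)·(-5/7) + (4/9)·(-25/7) = -32/63.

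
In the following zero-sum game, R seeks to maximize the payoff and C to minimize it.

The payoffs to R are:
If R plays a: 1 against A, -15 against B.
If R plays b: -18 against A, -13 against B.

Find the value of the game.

Row minima are -15 and -18, so R's maximin is -15; column maxima are 1 and -13, so C's minimax is -13. These differ, so the equilibrium is in mixed strategies.
Let R play a with probability p. C is indifferent when p − 18(1−p) = −15p − 13(1−p), giving p = 5/21.
Let C play A with probability q. R is indifferent when q − 15(1−q) = −18q − 13(1−q), giving q = 2/21.
The value is 1·(2/21) + (-15)·(19/21) = -283/21.

-283/21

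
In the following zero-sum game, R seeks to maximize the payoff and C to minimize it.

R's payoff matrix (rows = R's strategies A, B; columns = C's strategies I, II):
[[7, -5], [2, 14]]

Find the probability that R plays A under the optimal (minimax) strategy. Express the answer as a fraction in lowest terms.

Row minima are -5 and 2, so R's maximin is 2; column maxima are 7 and 14, so C's minimax is 7. These differ, so the equilibrium is in mixed strategies.
Let R play A with probability p. C is indifferent when 7p + 2(1−p) = −5p + 14(1−p), giving p = 1/2.

1/2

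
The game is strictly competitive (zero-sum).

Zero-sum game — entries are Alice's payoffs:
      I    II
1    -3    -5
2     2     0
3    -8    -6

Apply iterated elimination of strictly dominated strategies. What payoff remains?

Row 1 is strictly dominated by row 2 (2>-3, 0>-5); eliminate 1.
Row 3 is strictly dominated by row 2 (2>-8, 0>-6); eliminate 3.
Column I is strictly dominated by II for Bob (0<2); eliminate I.
Only (2, II) remains, with payoff 0.

0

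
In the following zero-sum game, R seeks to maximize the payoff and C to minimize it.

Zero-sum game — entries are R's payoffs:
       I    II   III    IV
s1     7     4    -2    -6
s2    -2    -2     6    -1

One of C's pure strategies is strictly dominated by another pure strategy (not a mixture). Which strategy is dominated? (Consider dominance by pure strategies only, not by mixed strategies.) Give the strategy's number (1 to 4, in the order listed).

C prefers columns that give R less. Compare III with IV: -6 < -2, -1 < 6.
So IV strictly dominates III for C; III is strictly dominated.

3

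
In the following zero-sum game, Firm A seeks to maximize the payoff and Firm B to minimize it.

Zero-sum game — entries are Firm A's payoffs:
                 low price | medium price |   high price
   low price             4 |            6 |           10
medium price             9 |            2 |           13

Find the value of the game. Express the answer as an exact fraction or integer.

46/9

Column high price is strictly dominated by low price for Firm B (it gives Firm A more in every row).
The remaining 2×2 game on (low price, medium price) × (low price, medium price) has no saddle point. Let Firm A play low price with probability p; indifference gives 4p + 9(1−p) = 6p + 2(1−p), so p = 7/9.
Similarly Firm B's optimal q on low price is 4/9, and the value is 4·(4/9) + (6)·(5/9) = 46/9.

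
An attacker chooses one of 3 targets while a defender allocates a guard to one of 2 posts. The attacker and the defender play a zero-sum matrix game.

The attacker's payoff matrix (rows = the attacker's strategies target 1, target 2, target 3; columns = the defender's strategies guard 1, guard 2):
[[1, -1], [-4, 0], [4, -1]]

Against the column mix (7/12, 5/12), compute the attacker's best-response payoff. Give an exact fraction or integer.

23/12

target 1: (1)·(7/12) + (-1)·(5/12) = 1/6.
target 2: (-4)·(7/12) + (0)·(5/12) = -7/3.
target 3: (4)·(7/12) + (-1)·(5/12) = 23/12.
The best pure response is target 3 with expected payoff 23/12.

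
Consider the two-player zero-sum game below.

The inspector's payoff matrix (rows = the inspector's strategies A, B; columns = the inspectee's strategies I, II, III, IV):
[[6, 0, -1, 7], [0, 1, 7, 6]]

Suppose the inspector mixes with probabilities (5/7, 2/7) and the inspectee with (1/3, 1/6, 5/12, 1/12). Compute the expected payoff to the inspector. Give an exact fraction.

Against (1/3, 1/6, 5/12, 1/12), each row's expected payoff is A: 13/6; B: 43/12.
Taking the (5/7, 2/7)-weighted average: (5/7)·(13/6) + (2/7)·(43/12) = 18/7.

18/7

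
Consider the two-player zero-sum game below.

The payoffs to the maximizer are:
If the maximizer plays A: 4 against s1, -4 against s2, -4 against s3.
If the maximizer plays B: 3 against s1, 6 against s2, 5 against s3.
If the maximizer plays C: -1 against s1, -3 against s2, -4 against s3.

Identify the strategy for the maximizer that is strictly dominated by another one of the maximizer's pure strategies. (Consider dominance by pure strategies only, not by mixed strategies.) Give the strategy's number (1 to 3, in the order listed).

Compare C with B: 3 > -1, 6 > -3, 5 > -4.
So B strictly dominates C for the maximizer; C is strictly dominated.

3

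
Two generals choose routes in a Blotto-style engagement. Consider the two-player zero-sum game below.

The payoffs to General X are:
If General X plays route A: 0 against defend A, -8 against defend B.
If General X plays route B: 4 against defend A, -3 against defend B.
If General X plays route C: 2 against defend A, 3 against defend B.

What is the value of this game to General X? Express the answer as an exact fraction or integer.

Row route A is strictly dominated by row route B, so General X never plays it.
The remaining 2×2 game on (route B, route C) × (defend A, defend B) has no saddle point. Let General X play route B with probability p; indifference gives 4p + 2(1−p) = −3p + 3(1−p), so p = 1/8.
Similarly General Y's optimal q on defend A is 3/4, and the value is 4·(3/4) + (-3)·(1/4) = 9/4.

9/4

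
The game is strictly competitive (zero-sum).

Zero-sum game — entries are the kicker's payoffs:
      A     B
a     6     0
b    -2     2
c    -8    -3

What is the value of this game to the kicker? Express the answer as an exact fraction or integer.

6/5

Row c is strictly dominated by row b, so the kicker never plays it.
The remaining 2×2 game on (a, b) × (A, B) has no saddle point. Let the kicker play a with probability p; indifference gives 6p − 2(1−p) = 2(1−p), so p = 2/5.
Similarly the goalkeeper's optimal q on A is 1/5, and the value is 6·(1/5) + (0)·(4/5) = 6/5.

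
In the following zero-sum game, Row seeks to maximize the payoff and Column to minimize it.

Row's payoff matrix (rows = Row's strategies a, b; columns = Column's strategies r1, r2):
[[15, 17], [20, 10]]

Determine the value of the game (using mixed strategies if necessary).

Row minima are 15 and 10, so Row's maximin is 15; column maxima are 20 and 17, so Column's minimax is 17. These differ, so the equilibrium is in mixed strategies.
Let Row play a with probability p. Column is indifferent when 15p + 20(1−p) = 17p + 10(1−p), giving p = 5/6.
Let Column play r1 with probability q. Row is indifferent when 15q + 17(1−q) = 20q + 10(1−q), giving q = 7/12.
The value is 15·(7/12) + (17)·(5/12) = 95/6.

95/6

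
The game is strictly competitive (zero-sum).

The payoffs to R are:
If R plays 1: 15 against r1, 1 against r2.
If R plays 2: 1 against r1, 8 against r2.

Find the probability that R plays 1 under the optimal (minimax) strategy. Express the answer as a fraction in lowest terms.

1/3

Row minima are 1 and 1, so R's maximin is 1; column maxima are 15 and 8, so C's minimax is 8. These differ, so the equilibrium is in mixed strategies.
Let R play 1 with probability p. C is indifferent when 15p + (1−p) = p + 8(1−p), giving p = 1/3.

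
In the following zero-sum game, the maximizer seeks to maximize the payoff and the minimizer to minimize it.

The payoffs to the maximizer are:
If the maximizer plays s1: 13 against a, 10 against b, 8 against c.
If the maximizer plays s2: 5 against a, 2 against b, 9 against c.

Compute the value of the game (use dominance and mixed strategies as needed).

74/9

Column a is strictly dominated by b for the minimizer (it gives the maximizer more in every row).
The remaining 2×2 game on (s1, s2) × (b, c) has no saddle point. Let the maximizer play s1 with probability p; indifference gives 10p + 2(1−p) = 8p + 9(1−p), so p = 7/9.
Similarly the minimizer's optimal q on b is 1/9, and the value is 10·(1/9) + (8)·(8/9) = 74/9.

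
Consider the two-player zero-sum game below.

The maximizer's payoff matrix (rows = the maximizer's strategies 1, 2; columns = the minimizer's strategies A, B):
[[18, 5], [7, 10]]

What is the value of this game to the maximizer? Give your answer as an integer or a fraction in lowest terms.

145/16

Row minima are 5 and 7, so the maximizer's maximin is 7; column maxima are 18 and 10, so the minimizer's minimax is 10. These differ, so the equilibrium is in mixed strategies.
Let the maximizer play 1 with probability p. The minimizer is indifferent when 18p + 7(1−p) = 5p + 10(1−p), giving p = 3/16.
Let the minimizer play A with probability q. The maximizer is indifferent when 18q + 5(1−q) = 7q + 10(1−q), giving q = 5/16.
The value is 18·(5/16) + (5)·(11/16) = 145/16.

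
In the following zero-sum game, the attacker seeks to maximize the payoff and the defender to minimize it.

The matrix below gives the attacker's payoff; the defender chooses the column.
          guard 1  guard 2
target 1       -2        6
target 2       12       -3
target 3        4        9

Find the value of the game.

Row target 1 is strictly dominated by row target 3, so the attacker never plays it.
The remaining 2×2 game on (target 2, target 3) × (guard 1, guard 2) has no saddle point. Let the attacker play target 2 with probability p; indifference gives 12p + 4(1−p) = −3p + 9(1−p), so p = 1/4.
Similarly the defender's optimal q on guard 1 is 3/5, and the value is 12·(3/5) + (-3)·(2/5) = 6.

6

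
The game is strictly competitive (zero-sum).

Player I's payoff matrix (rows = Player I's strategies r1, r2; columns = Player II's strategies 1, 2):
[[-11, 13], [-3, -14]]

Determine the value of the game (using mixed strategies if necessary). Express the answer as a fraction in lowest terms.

Row minima are -11 and -14, so Player I's maximin is -11; column maxima are -3 and 13, so Player II's minimax is -3. These differ, so the equilibrium is in mixed strategies.
Let Player I play r1 with probability p. Player II is indifferent when −11p − 3(1−p) = 13p − 14(1−p), giving p = 11/35.
Let Player II play 1 with probability q. Player I is indifferent when −11q + 13(1−q) = −3q − 14(1−q), giving q = 27/35.
The value is -11·(27/35) + (13)·(8/35) = -193/35.

-193/35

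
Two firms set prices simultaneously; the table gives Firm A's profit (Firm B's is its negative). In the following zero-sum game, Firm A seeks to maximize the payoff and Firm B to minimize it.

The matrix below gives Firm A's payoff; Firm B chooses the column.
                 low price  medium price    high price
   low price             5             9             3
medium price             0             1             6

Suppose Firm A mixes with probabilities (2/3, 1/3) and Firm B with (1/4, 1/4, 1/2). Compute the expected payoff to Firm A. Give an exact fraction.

53/12

Against (1/4, 1/4, 1/2), each row's expected payoff is low price: 5; medium price: 13/4.
Taking the (2/3, 1/3)-weighted average: (2/3)·(5) + (1/3)·(13/4) = 53/12.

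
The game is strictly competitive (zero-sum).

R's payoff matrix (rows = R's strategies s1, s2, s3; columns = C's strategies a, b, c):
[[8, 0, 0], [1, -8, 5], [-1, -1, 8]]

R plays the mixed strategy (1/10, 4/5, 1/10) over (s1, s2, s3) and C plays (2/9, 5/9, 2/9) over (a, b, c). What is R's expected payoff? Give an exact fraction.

-199/90

Against (2/9, 5/9, 2/9), each row's expected payoff is s1: 16/9; s2: -28/9; s3: 1.
Taking the (1/10, 4/5, 1/10)-weighted average: (1/10)·(16/9) + (4/5)·(-28/9) + (1/10)·(1) = -199/90.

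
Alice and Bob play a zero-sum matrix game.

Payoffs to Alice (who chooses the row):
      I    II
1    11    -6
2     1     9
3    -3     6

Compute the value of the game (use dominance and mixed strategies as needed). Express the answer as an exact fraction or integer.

Row 3 is strictly dominated by row 2, so Alice never plays it.
The remaining 2×2 game on (1, 2) × (I, II) has no saddle point. Let Alice play 1 with probability p; indifference gives 11p + (1−p) = −6p + 9(1−p), so p = 8/25.
Similarly Bob's optimal q on I is 3/5, and the value is 11·(3/5) + (-6)·(2/5) = 21/5.

21/5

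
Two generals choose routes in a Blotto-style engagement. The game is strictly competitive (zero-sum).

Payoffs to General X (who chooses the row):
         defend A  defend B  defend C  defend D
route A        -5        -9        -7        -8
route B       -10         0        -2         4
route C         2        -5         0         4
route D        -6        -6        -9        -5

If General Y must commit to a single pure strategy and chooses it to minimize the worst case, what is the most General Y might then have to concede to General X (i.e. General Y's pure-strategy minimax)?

The worst case (largest entry) in each column is defend A: 2, defend B: 0, defend C: 0, defend D: 4.
The best (smallest) of these is 0.

0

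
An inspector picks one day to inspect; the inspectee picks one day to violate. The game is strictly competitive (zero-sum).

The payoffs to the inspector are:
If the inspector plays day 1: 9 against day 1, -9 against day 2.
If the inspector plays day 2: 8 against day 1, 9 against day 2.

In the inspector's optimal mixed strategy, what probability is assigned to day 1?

1/19

Row minima are -9 and 8, so the inspector's maximin is 8; column maxima are 9 and 9, so the inspectee's minimax is 9. These differ, so the equilibrium is in mixed strategies.
Let the inspector play day 1 with probability p. The inspectee is indifferent when 9p + 8(1−p) = −9p + 9(1−p), giving p = 1/19.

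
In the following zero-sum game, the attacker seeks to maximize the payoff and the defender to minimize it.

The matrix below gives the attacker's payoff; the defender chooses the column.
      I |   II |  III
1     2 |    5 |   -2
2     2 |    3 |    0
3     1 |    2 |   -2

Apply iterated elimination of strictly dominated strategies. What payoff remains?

Row 3 is strictly dominated by row 2 (2>1, 3>2, 0>-2); eliminate 3.
Column II is strictly dominated by I for the defender (2<5, 2<3); eliminate II.
Column I is strictly dominated by III for the defender (-2<2, 0<2); eliminate I.
Row 1 is strictly dominated by row 2 (0>-2); eliminate 1.
Only (2, III) remains, with payoff 0.

0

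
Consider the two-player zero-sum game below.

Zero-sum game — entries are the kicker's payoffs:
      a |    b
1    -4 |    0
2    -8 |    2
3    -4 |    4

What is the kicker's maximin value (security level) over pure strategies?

The worst-case payoff for each row is 1: -4, 2: -8, 3: -4.
The best of these is -4.

-4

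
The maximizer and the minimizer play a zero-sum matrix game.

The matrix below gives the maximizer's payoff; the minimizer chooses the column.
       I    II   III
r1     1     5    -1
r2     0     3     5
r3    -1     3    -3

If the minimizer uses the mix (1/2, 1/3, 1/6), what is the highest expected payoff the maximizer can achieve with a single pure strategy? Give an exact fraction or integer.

2

r1: (1)·(1/2) + (5)·(1/3) + (-1)·(1/6) = 2.
r2: (0)·(1/2) + (3)·(1/3) + (5)·(1/6) = 11/6.
r3: (-1)·(1/2) + (3)·(1/3) + (-3)·(1/6) = 0.
The best pure response is r1 with expected payoff 2.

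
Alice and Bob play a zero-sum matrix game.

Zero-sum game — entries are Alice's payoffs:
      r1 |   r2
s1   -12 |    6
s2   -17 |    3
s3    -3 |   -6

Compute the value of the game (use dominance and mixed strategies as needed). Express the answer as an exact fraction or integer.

-30/7

Row s2 is strictly dominated by row s1, so Alice never plays it.
The remaining 2×2 game on (s1, s3) × (r1, r2) has no saddle point. Let Alice play s1 with probability p; indifference gives −12p − 3(1−p) = 6p − 6(1−p), so p = 1/7.
Similarly Bob's optimal q on r1 is 4/7, and the value is -12·(4/7) + (6)·(3/7) = -30/7.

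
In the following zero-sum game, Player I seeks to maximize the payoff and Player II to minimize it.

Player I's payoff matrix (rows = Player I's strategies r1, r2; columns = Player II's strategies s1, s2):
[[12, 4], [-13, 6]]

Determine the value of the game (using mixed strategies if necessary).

Row minima are 4 and -13, so Player I's maximin is 4; column maxima are 12 and 6, so Player II's minimax is 6. These differ, so the equilibrium is in mixed strategies.
Let Player I play r1 with probability p. Player II is indifferent when 12p − 13(1−p) = 4p + 6(1−p), giving p = 19/27.
Let Player II play s1 with probability q. Player I is indifferent when 12q + 4(1−q) = −13q + 6(1−q), giving q = 2/27.
The value is 12·(2/27) + (4)·(25/27) = 124/27.

124/27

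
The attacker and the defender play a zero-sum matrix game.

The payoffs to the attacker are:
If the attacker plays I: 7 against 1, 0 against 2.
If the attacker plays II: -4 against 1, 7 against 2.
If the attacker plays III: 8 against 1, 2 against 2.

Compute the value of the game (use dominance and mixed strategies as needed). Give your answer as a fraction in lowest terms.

Row I is strictly dominated by row III, so the attacker never plays it.
The remaining 2×2 game on (II, III) × (1, 2) has no saddle point. Let the attacker play II with probability p; indifference gives −4p + 8(1−p) = 7p + 2(1−p), so p = 6/17.
Similarly the defender's optimal q on 1 is 5/17, and the value is -4·(5/17) + (7)·(12/17) = 64/17.

64/17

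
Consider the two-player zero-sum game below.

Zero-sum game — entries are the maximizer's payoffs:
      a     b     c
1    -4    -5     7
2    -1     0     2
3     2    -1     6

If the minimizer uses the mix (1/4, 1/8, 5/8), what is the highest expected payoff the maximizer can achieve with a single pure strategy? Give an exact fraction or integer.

33/8

1: (-4)·(1/4) + (-5)·(1/8) + (7)·(5/8) = 11/4.
2: (-1)·(1/4) + (0)·(1/8) + (2)·(5/8) = 1.
3: (2)·(1/4) + (-1)·(1/8) + (6)·(5/8) = 33/8.
The best pure response is 3 with expected payoff 33/8.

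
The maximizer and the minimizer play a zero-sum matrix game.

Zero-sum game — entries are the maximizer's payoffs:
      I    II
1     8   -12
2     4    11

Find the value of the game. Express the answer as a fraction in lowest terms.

136/27

Row minima are -12 and 4, so the maximizer's maximin is 4; column maxima are 8 and 11, so the minimizer's minimax is 8. These differ, so the equilibrium is in mixed strategies.
Let the maximizer play 1 with probability p. The minimizer is indifferent when 8p + 4(1−p) = −12p + 11(1−p), giving p = 7/27.
Let the minimizer play I with probability q. The maximizer is indifferent when 8q − 12(1−q) = 4q + 11(1−q), giving q = 23/27.
The value is 8·(23/27) + (-12)·(4/27) = 136/27.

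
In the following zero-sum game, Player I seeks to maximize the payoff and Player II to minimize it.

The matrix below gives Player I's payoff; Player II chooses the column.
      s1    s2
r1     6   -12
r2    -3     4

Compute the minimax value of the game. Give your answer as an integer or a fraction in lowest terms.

-12/25

Row minima are -12 and -3, so Player I's maximin is -3; column maxima are 6 and 4, so Player II's minimax is 4. These differ, so the equilibrium is in mixed strategies.
Let Player I play r1 with probability p. Player II is indifferent when 6p − 3(1−p) = −12p + 4(1−p), giving p = 7/25.
Let Player II play s1 with probability q. Player I is indifferent when 6q − 12(1−q) = −3q + 4(1−q), giving q = 16/25.
The value is 6·(16/25) + (-12)·(9/25) = -12/25.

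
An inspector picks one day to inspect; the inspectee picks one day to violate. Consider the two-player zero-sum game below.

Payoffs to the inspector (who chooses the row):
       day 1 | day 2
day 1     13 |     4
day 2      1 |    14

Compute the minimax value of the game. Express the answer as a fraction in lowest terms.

89/11

Row minima are 4 and 1, so the inspector's maximin is 4; column maxima are 13 and 14, so the inspectee's minimax is 13. These differ, so the equilibrium is in mixed strategies.
Let the inspector play day 1 with probability p. The inspectee is indifferent when 13p + (1−p) = 4p + 14(1−p), giving p = 13/22.
Let the inspectee play day 1 with probability q. The inspector is indifferent when 13q + 4(1−q) = q + 14(1−q), giving q = 5/11.
The value is 13·(5/11) + (4)·(6/11) = 89/11.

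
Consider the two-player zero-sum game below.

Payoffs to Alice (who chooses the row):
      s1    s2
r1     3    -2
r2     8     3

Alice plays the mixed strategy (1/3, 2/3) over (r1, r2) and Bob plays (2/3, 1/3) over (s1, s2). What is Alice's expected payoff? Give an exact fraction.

14/3

Against (2/3, 1/3), each row's expected payoff is r1: 4/3; r2: 19/3.
Taking the (1/3, 2/3)-weighted average: (1/3)·(4/3) + (2/3)·(19/3) = 14/3.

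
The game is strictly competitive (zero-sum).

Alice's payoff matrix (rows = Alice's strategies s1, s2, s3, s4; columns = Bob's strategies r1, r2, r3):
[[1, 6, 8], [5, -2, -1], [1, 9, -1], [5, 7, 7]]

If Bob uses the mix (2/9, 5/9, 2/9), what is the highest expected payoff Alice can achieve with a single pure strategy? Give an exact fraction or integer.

s1: (1)·(2/9) + (6)·(5/9) + (8)·(2/9) = 16/3.
s2: (5)·(2/9) + (-2)·(5/9) + (-1)·(2/9) = -2/9.
s3: (1)·(2/9) + (9)·(5/9) + (-1)·(2/9) = 5.
s4: (5)·(2/9) + (7)·(5/9) + (7)·(2/9) = 59/9.
The best pure response is s4 with expected payoff 59/9.

59/9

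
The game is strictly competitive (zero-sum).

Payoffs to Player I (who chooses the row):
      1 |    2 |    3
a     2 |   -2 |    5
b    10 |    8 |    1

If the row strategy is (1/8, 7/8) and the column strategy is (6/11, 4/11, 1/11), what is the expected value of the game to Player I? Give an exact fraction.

15/2

Against (6/11, 4/11, 1/11), each row's expected payoff is a: 9/11; b: 93/11.
Taking the (1/8, 7/8)-weighted average: (1/8)·(9/11) + (7/8)·(93/11) = 15/2.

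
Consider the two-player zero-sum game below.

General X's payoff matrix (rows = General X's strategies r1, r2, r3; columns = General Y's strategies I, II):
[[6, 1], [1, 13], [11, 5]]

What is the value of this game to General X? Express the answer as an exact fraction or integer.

23/3

Row r1 is strictly dominated by row r3, so General X never plays it.
The remaining 2×2 game on (r2, r3) × (I, II) has no saddle point. Let General X play r2 with probability p; indifference gives p + 11(1−p) = 13p + 5(1−p), so p = 1/3.
Similarly General Y's optimal q on I is 4/9, and the value is 1·(4/9) + (13)·(5/9) = 23/3.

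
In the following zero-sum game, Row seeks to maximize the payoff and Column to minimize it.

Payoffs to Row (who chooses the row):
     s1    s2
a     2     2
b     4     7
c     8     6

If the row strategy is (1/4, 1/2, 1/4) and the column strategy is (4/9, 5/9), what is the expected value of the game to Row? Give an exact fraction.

Against (4/9, 5/9), each row's expected payoff is a: 2; b: 17/3; c: 62/9.
Taking the (1/4, 1/2, 1/4)-weighted average: (1/4)·(2) + (1/2)·(17/3) + (1/4)·(62/9) = 91/18.

91/18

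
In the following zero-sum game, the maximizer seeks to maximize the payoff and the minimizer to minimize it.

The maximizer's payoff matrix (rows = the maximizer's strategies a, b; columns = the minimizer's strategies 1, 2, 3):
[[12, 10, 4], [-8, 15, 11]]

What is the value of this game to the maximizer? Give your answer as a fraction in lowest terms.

Column 2 is strictly dominated by 3 for the minimizer (it gives the maximizer more in every row).
The remaining 2×2 game on (a, b) × (1, 3) has no saddle point. Let the maximizer play a with probability p; indifference gives 12p − 8(1−p) = 4p + 11(1−p), so p = 19/27.
Similarly the minimizer's optimal q on 1 is 7/27, and the value is 12·(7/27) + (4)·(20/27) = 164/27.

164/27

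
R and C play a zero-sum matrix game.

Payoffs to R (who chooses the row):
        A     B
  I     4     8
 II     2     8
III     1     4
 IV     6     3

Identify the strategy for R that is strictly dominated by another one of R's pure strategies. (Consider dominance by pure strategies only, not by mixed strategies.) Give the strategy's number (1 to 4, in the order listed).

3

Compare III with I: 4 > 1, 8 > 4.
So I strictly dominates III for R; III is strictly dominated.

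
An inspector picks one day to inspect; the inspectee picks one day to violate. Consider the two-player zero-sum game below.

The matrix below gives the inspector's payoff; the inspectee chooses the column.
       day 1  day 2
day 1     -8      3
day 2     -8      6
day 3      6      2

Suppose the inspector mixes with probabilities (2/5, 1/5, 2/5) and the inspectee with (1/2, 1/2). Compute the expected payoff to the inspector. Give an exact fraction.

2/5

Against (1/2, 1/2), each row's expected payoff is day 1: -5/2; day 2: -1; day 3: 4.
Taking the (2/5, 1/5, 2/5)-weighted average: (2/5)·(-5/2) + (1/5)·(-1) + (2/5)·(4) = 2/5.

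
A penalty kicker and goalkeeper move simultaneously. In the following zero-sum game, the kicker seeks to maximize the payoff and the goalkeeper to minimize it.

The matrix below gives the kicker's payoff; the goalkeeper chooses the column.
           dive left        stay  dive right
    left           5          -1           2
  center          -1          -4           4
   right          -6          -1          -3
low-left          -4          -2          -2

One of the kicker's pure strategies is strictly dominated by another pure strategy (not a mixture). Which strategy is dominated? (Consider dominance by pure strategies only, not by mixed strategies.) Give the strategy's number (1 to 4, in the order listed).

4

Compare low-left with left: 5 > -4, -1 > -2, 2 > -2.
So left strictly dominates low-left for the kicker; low-left is strictly dominated.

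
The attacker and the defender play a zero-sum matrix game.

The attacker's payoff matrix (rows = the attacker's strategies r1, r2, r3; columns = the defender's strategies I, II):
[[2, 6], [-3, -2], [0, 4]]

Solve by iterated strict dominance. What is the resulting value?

2

Column II is strictly dominated by I for the defender (2<6, -3<-2, 0<4); eliminate II.
Row r2 is strictly dominated by row r1 (2>-3); eliminate r2.
Row r3 is strictly dominated by row r1 (2>0); eliminate r3.
Only (r1, I) remains, with payoff 2.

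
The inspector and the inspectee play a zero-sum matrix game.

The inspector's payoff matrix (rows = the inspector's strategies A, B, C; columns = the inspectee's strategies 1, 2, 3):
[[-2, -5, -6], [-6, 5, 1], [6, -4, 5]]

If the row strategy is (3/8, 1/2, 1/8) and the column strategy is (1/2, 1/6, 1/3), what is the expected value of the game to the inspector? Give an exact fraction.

Against (1/2, 1/6, 1/3), each row's expected payoff is A: -23/6; B: -11/6; C: 4.
Taking the (3/8, 1/2, 1/8)-weighted average: (3/8)·(-23/6) + (1/2)·(-11/6) + (1/8)·(4) = -89/48.

-89/48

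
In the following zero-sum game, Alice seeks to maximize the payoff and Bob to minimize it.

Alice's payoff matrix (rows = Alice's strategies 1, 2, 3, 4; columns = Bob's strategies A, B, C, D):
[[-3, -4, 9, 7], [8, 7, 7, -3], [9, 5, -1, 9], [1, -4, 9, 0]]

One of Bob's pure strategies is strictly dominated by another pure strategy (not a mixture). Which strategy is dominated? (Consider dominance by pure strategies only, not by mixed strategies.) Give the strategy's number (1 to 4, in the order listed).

1

Bob prefers columns that give Alice less. Compare A with B: -4 < -3, 7 < 8, 5 < 9, -4 < 1.
So B strictly dominates A for Bob; A is strictly dominated.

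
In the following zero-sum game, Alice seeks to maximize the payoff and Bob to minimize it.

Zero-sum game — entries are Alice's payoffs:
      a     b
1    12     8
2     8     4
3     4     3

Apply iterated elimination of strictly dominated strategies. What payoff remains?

8

Column a is strictly dominated by b for Bob (8<12, 4<8, 3<4); eliminate a.
Row 2 is strictly dominated by row 1 (8>4); eliminate 2.
Row 3 is strictly dominated by row 1 (8>3); eliminate 3.
Only (1, b) remains, with payoff 8.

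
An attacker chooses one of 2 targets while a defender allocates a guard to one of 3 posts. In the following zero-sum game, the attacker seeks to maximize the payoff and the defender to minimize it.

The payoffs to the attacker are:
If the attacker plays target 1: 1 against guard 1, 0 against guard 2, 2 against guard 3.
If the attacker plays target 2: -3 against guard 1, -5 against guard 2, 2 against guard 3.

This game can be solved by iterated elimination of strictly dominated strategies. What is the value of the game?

Column guard 3 is strictly dominated by guard 1 for the defender (1<2, -3<2); eliminate guard 3.
Row target 2 is strictly dominated by row target 1 (1>-3, 0>-5); eliminate target 2.
Column guard 1 is strictly dominated by guard 2 for the defender (0<1); eliminate guard 1.
Only (target 1, guard 2) remains, with payoff 0.

0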